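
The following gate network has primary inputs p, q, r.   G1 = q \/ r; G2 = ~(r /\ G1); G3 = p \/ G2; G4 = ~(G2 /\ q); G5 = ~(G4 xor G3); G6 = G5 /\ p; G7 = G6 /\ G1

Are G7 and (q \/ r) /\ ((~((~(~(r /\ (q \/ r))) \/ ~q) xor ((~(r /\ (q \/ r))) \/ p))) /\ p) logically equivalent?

Yes

G1 = q \/ r
G2 = ~(r /\ G1) = ~(r /\ (q \/ r))
G3 = p \/ G2 = p \/ (~(r /\ (q \/ r)))
G4 = ~(G2 /\ q) = ~((~(r /\ (q \/ r))) /\ q)
G5 = ~(G4 xor G3) = ~((~((~(r /\ (q \/ r))) /\ q)) xor (p \/ (~(r /\ (q \/ r)))))
G6 = G5 /\ p = (~((~((~(r /\ (q \/ r))) /\ q)) xor (p \/ (~(r /\ (q \/ r)))))) /\ p
G7 = G6 /\ G1 = ((~((~((~(r /\ (q \/ r))) /\ q)) xor (p \/ (~(r /\ (q \/ r)))))) /\ p) /\ (q \/ r)
At p=0, q=0, r=0: circuit gives 0, formula gives 0.
At p=1, q=0, r=1: circuit gives 1, formula gives 1.
Agrees on all 8 inputs.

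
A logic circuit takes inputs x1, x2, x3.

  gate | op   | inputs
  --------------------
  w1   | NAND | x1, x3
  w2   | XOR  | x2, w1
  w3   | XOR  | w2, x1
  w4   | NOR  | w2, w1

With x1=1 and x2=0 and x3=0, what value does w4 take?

w1 = 1 NAND 0 = 1
w2 = 0 XOR 1 = 1
w4 = 1 NOR 1 = 0

0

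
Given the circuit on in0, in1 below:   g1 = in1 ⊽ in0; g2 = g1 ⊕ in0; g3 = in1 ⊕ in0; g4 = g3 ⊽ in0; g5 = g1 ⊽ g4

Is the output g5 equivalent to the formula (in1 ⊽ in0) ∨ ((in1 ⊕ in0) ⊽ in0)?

No

g1 = in1 ⊽ in0
g3 = in1 ⊕ in0
g4 = g3 ⊽ in0 = (in1 ⊕ in0) ⊽ in0
g5 = g1 ⊽ g4 = (in1 ⊽ in0) ⊽ ((in1 ⊕ in0) ⊽ in0)
At in0=0, in1=0: circuit gives 0, formula gives 1.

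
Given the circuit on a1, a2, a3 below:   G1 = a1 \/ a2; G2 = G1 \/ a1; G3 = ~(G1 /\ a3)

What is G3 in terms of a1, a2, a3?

G1 = a1 \/ a2
G3 = ~(G1 /\ a3) = ~((a1 \/ a2) /\ a3)

~((a1 \/ a2) /\ a3)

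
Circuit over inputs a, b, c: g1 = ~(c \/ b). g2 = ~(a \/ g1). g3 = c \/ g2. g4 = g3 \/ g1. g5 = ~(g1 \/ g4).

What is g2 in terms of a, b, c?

g1 = ~(c \/ b)
g2 = ~(a \/ g1) = ~(a \/ (~(c \/ b)))

~(a \/ (~(c \/ b)))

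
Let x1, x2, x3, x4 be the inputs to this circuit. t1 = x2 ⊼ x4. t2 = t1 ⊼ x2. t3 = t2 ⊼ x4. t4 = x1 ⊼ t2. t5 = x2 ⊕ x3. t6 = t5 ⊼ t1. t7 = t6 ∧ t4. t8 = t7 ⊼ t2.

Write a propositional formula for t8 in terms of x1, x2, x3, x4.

(((x2 ⊕ x3) ⊼ (x2 ⊼ x4)) ∧ (x1 ⊼ ((x2 ⊼ x4) ⊼ x2))) ⊼ ((x2 ⊼ x4) ⊼ x2)

t1 = x2 ⊼ x4
t2 = t1 ⊼ x2 = (x2 ⊼ x4) ⊼ x2
t4 = x1 ⊼ t2 = x1 ⊼ ((x2 ⊼ x4) ⊼ x2)
t5 = x2 ⊕ x3
t6 = t5 ⊼ t1 = (x2 ⊕ x3) ⊼ (x2 ⊼ x4)
t7 = t6 ∧ t4 = ((x2 ⊕ x3) ⊼ (x2 ⊼ x4)) ∧ (x1 ⊼ ((x2 ⊼ x4) ⊼ x2))
t8 = t7 ⊼ t2 = (((x2 ⊕ x3) ⊼ (x2 ⊼ x4)) ∧ (x1 ⊼ ((x2 ⊼ x4) ⊼ x2))) ⊼ ((x2 ⊼ x4) ⊼ x2)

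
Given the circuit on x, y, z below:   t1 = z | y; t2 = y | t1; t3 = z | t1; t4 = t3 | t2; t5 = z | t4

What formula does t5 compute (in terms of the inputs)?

z | ((z | (z | y)) | (y | (z | y)))

t1 = z | y
t2 = y | t1 = y | (z | y)
t3 = z | t1 = z | (z | y)
t4 = t3 | t2 = (z | (z | y)) | (y | (z | y))
t5 = z | t4 = z | ((z | (z | y)) | (y | (z | y)))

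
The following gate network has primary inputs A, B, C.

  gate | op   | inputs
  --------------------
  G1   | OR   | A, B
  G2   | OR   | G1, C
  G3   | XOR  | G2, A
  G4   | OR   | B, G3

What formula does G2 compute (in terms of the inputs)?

G1 = A OR B
G2 = G1 OR C = (A OR B) OR C

(A OR B) OR C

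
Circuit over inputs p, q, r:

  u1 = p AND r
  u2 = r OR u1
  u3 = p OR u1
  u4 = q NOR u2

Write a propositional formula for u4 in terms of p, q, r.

q NOR (r OR (p AND r))

u1 = p AND r
u2 = r OR u1 = r OR (p AND r)
u4 = q NOR u2 = q NOR (r OR (p AND r))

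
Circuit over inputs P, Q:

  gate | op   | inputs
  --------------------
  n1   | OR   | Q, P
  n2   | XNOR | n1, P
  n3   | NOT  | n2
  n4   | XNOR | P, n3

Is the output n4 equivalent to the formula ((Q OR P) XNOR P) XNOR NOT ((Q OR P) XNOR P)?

No

n1 = Q OR P
n2 = n1 XNOR P = (Q OR P) XNOR P
n3 = NOT n2 = NOT ((Q OR P) XNOR P)
n4 = P XNOR n3 = P XNOR NOT ((Q OR P) XNOR P)
At P=0, Q=0: circuit gives 1, formula gives 0.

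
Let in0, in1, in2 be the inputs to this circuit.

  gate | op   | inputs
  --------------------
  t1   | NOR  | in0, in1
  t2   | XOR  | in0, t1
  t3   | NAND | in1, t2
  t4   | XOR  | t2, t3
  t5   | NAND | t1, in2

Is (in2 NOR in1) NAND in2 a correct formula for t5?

No

t1 = in0 NOR in1
t5 = t1 NAND in2 = (in0 NOR in1) NAND in2
At in0=0, in1=0, in2=1: circuit gives 0, formula gives 1.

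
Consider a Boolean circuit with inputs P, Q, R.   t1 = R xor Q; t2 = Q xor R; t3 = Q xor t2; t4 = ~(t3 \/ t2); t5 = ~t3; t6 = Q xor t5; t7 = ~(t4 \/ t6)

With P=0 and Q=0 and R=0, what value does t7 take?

0

t2 = 0 xor 0 = 0
t3 = 0 xor 0 = 0
t4 = ~(0 \/ 0) = 1
t5 = ~0 = 1
t6 = 0 xor 1 = 1
t7 = ~(1 \/ 1) = 0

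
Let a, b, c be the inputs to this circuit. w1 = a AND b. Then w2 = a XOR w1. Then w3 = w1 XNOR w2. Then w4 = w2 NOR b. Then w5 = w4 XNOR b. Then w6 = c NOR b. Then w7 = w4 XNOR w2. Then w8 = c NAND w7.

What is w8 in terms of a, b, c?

c NAND (((a XOR (a AND b)) NOR b) XNOR (a XOR (a AND b)))

w1 = a AND b
w2 = a XOR w1 = a XOR (a AND b)
w4 = w2 NOR b = (a XOR (a AND b)) NOR b
w7 = w4 XNOR w2 = ((a XOR (a AND b)) NOR b) XNOR (a XOR (a AND b))
w8 = c NAND w7 = c NAND (((a XOR (a AND b)) NOR b) XNOR (a XOR (a AND b)))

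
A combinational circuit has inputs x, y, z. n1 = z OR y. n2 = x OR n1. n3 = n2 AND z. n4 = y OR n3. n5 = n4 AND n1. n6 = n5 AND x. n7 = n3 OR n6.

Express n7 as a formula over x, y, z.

((x OR (z OR y)) AND z) OR (((y OR ((x OR (z OR y)) AND z)) AND (z OR y)) AND x)

n1 = z OR y
n2 = x OR n1 = x OR (z OR y)
n3 = n2 AND z = (x OR (z OR y)) AND z
n4 = y OR n3 = y OR ((x OR (z OR y)) AND z)
n5 = n4 AND n1 = (y OR ((x OR (z OR y)) AND z)) AND (z OR y)
n6 = n5 AND x = ((y OR ((x OR (z OR y)) AND z)) AND (z OR y)) AND x
n7 = n3 OR n6 = ((x OR (z OR y)) AND z) OR (((y OR ((x OR (z OR y)) AND z)) AND (z OR y)) AND x)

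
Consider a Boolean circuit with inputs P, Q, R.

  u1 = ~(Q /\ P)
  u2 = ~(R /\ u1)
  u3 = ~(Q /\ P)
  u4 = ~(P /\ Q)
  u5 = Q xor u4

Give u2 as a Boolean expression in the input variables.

u1 = ~(Q /\ P)
u2 = ~(R /\ u1) = ~(R /\ (~(Q /\ P)))

~(R /\ (~(Q /\ P)))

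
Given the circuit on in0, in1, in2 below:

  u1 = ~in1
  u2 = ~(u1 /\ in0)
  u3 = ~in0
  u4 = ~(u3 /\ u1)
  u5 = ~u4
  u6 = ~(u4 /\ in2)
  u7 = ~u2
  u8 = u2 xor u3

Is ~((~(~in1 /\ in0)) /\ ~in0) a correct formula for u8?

u1 = ~in1
u2 = ~(u1 /\ in0) = ~(~in1 /\ in0)
u3 = ~in0
u8 = u2 xor u3 = (~(~in1 /\ in0)) xor ~in0
At in0=1, in1=0, in2=0: circuit gives 0, formula gives 1.

No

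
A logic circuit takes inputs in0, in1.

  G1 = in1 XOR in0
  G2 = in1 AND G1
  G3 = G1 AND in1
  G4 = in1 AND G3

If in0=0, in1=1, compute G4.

1

G1 = 1 XOR 0 = 1
G3 = 1 AND 1 = 1
G4 = 1 AND 1 = 1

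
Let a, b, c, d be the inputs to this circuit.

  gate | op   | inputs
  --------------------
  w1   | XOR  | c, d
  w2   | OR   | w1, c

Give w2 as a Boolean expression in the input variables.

w1 = c XOR d
w2 = w1 OR c = (c XOR d) OR c

(c XOR d) OR c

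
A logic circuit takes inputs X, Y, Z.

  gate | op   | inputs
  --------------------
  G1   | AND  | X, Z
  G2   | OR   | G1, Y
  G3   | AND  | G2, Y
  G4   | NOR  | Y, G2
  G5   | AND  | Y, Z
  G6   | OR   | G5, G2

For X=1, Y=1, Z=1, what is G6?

G1 = 1 AND 1 = 1
G2 = 1 OR 1 = 1
G5 = 1 AND 1 = 1
G6 = 1 OR 1 = 1

1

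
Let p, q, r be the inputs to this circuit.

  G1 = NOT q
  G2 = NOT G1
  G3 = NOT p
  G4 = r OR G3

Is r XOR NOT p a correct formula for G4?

No

G3 = NOT p
G4 = r OR G3 = r OR NOT p
At p=0, q=0, r=1: circuit gives 1, formula gives 0.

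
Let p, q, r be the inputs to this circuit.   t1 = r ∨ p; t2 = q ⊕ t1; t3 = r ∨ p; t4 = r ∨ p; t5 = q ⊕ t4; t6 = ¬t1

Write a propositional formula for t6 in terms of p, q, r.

t1 = r ∨ p
t6 = ¬t1 = ¬(r ∨ p)

¬(r ∨ p)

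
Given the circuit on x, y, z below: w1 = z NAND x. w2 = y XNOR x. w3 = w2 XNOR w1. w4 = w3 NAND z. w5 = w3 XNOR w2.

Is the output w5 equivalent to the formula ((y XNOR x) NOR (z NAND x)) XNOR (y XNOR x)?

w1 = z NAND x
w2 = y XNOR x
w3 = w2 XNOR w1 = (y XNOR x) XNOR (z NAND x)
w5 = w3 XNOR w2 = ((y XNOR x) XNOR (z NAND x)) XNOR (y XNOR x)
At x=0, y=0, z=0: circuit gives 1, formula gives 0.

No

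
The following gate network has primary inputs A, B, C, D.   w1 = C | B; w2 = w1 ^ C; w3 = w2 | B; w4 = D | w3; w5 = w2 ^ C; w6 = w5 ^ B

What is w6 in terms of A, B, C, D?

(((C | B) ^ C) ^ C) ^ B

w1 = C | B
w2 = w1 ^ C = (C | B) ^ C
w5 = w2 ^ C = ((C | B) ^ C) ^ C
w6 = w5 ^ B = (((C | B) ^ C) ^ C) ^ B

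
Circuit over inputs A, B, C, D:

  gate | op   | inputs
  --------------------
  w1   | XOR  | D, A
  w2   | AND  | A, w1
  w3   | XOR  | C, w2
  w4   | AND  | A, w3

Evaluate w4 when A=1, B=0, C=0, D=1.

w1 = 1 XOR 1 = 0
w2 = 1 AND 0 = 0
w3 = 0 XOR 0 = 0
w4 = 1 AND 0 = 0

0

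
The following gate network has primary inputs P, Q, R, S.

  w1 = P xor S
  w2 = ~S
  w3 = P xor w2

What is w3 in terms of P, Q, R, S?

w2 = ~S
w3 = P xor w2 = P xor ~S

P xor ~S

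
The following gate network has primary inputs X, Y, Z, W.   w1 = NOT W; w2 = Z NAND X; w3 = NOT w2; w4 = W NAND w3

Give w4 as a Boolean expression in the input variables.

w2 = Z NAND X
w3 = NOT w2 = NOT (Z NAND X)
w4 = W NAND w3 = W NAND NOT (Z NAND X)

W NAND NOT (Z NAND X)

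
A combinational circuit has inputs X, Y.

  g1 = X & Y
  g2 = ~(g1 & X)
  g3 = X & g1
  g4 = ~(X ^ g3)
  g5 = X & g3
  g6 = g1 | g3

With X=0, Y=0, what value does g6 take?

0

g1 = 0 & 0 = 0
g3 = 0 & 0 = 0
g6 = 0 | 0 = 0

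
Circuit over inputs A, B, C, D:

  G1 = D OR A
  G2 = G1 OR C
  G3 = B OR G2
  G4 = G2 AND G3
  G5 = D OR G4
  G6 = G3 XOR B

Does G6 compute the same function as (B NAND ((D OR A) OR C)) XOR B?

No

G1 = D OR A
G2 = G1 OR C = (D OR A) OR C
G3 = B OR G2 = B OR ((D OR A) OR C)
G6 = G3 XOR B = (B OR ((D OR A) OR C)) XOR B
At A=0, B=0, C=0, D=0: circuit gives 0, formula gives 1.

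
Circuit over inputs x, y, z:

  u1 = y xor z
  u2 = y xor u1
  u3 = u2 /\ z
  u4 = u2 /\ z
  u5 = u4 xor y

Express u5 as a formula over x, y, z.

((y xor (y xor z)) /\ z) xor y

u1 = y xor z
u2 = y xor u1 = y xor (y xor z)
u4 = u2 /\ z = (y xor (y xor z)) /\ z
u5 = u4 xor y = ((y xor (y xor z)) /\ z) xor y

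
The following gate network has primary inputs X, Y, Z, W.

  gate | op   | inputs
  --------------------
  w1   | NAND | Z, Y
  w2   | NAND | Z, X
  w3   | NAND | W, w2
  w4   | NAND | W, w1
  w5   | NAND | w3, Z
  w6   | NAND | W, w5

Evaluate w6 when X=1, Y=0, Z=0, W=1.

0

w2 = 0 NAND 1 = 1
w3 = 1 NAND 1 = 0
w5 = 0 NAND 0 = 1
w6 = 1 NAND 1 = 0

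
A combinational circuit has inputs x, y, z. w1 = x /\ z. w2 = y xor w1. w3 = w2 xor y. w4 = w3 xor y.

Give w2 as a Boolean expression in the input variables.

y xor (x /\ z)

w1 = x /\ z
w2 = y xor w1 = y xor (x /\ z)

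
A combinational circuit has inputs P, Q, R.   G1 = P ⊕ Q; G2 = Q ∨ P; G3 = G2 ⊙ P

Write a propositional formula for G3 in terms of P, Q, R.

G2 = Q ∨ P
G3 = G2 ⊙ P = (Q ∨ P) ⊙ P

(Q ∨ P) ⊙ P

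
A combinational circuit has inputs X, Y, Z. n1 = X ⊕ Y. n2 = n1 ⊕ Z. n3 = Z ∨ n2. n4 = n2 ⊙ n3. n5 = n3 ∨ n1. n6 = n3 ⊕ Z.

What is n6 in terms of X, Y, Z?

n1 = X ⊕ Y
n2 = n1 ⊕ Z = (X ⊕ Y) ⊕ Z
n3 = Z ∨ n2 = Z ∨ ((X ⊕ Y) ⊕ Z)
n6 = n3 ⊕ Z = (Z ∨ ((X ⊕ Y) ⊕ Z)) ⊕ Z

(Z ∨ ((X ⊕ Y) ⊕ Z)) ⊕ Z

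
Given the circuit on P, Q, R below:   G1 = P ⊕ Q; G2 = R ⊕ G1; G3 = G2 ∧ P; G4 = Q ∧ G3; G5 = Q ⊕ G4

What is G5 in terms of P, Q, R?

Q ⊕ (Q ∧ ((R ⊕ (P ⊕ Q)) ∧ P))

G1 = P ⊕ Q
G2 = R ⊕ G1 = R ⊕ (P ⊕ Q)
G3 = G2 ∧ P = (R ⊕ (P ⊕ Q)) ∧ P
G4 = Q ∧ G3 = Q ∧ ((R ⊕ (P ⊕ Q)) ∧ P)
G5 = Q ⊕ G4 = Q ⊕ (Q ∧ ((R ⊕ (P ⊕ Q)) ∧ P))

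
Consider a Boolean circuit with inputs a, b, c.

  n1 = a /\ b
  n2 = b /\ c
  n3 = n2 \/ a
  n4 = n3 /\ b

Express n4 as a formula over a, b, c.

n2 = b /\ c
n3 = n2 \/ a = (b /\ c) \/ a
n4 = n3 /\ b = ((b /\ c) \/ a) /\ b

((b /\ c) \/ a) /\ b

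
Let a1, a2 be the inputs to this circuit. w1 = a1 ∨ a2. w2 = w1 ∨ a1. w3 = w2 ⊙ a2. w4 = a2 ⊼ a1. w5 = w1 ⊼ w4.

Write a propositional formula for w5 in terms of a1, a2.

(a1 ∨ a2) ⊼ (a2 ⊼ a1)

w1 = a1 ∨ a2
w4 = a2 ⊼ a1
w5 = w1 ⊼ w4 = (a1 ∨ a2) ⊼ (a2 ⊼ a1)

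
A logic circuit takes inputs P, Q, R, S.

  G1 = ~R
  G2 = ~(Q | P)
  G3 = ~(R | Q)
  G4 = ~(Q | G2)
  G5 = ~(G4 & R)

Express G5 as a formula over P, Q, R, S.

~((~(Q | (~(Q | P)))) & R)

G2 = ~(Q | P)
G4 = ~(Q | G2) = ~(Q | (~(Q | P)))
G5 = ~(G4 & R) = ~((~(Q | (~(Q | P)))) & R)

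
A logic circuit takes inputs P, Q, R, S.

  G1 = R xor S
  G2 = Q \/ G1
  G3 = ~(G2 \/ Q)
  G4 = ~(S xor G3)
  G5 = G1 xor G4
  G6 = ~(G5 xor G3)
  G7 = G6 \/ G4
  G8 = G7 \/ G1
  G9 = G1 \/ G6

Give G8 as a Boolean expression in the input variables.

G1 = R xor S
G2 = Q \/ G1 = Q \/ (R xor S)
G3 = ~(G2 \/ Q) = ~((Q \/ (R xor S)) \/ Q)
G4 = ~(S xor G3) = ~(S xor (~((Q \/ (R xor S)) \/ Q)))
G5 = G1 xor G4 = (R xor S) xor (~(S xor (~((Q \/ (R xor S)) \/ Q))))
G6 = ~(G5 xor G3) = ~(((R xor S) xor (~(S xor (~((Q \/ (R xor S)) \/ Q))))) xor (~((Q \/ (R xor S)) \/ Q)))
G7 = G6 \/ G4 = (~(((R xor S) xor (~(S xor (~((Q \/ (R xor S)) \/ Q))))) xor (~((Q \/ (R xor S)) \/ Q)))) \/ (~(S xor (~((Q \/ (R xor S)) \/ Q))))
G8 = G7 \/ G1 = ((~(((R xor S) xor (~(S xor (~((Q \/ (R xor S)) \/ Q))))) xor (~((Q \/ (R xor S)) \/ Q)))) \/ (~(S xor (~((Q \/ (R xor S)) \/ Q))))) \/ (R xor S)

((~(((R xor S) xor (~(S xor (~((Q \/ (R xor S)) \/ Q))))) xor (~((Q \/ (R xor S)) \/ Q)))) \/ (~(S xor (~((Q \/ (R xor S)) \/ Q))))) \/ (R xor S)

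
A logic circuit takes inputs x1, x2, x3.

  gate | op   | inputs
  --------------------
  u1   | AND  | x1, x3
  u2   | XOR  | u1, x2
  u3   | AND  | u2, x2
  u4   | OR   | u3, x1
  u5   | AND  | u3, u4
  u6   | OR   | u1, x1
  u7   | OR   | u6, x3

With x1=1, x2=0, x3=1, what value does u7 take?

u1 = 1 AND 1 = 1
u6 = 1 OR 1 = 1
u7 = 1 OR 1 = 1

1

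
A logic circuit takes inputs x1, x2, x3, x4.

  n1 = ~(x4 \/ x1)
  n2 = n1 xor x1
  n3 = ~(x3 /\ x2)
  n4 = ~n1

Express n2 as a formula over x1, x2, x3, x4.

n1 = ~(x4 \/ x1)
n2 = n1 xor x1 = (~(x4 \/ x1)) xor x1

(~(x4 \/ x1)) xor x1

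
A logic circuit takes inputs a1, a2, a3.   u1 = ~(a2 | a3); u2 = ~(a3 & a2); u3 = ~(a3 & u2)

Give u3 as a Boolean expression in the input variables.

~(a3 & (~(a3 & a2)))

u2 = ~(a3 & a2)
u3 = ~(a3 & u2) = ~(a3 & (~(a3 & a2)))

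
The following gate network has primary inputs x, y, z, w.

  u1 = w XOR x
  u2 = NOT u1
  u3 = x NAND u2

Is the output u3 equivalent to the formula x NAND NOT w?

u1 = w XOR x
u2 = NOT u1 = NOT (w XOR x)
u3 = x NAND u2 = x NAND NOT (w XOR x)
At x=1, y=0, z=0, w=0: circuit gives 1, formula gives 0.

No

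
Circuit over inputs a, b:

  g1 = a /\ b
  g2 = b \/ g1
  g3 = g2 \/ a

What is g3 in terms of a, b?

g1 = a /\ b
g2 = b \/ g1 = b \/ (a /\ b)
g3 = g2 \/ a = (b \/ (a /\ b)) \/ a

(b \/ (a /\ b)) \/ a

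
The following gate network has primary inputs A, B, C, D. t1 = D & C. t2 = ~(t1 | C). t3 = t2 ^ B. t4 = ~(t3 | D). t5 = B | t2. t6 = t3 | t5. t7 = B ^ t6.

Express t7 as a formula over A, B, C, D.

t1 = D & C
t2 = ~(t1 | C) = ~((D & C) | C)
t3 = t2 ^ B = (~((D & C) | C)) ^ B
t5 = B | t2 = B | (~((D & C) | C))
t6 = t3 | t5 = ((~((D & C) | C)) ^ B) | (B | (~((D & C) | C)))
t7 = B ^ t6 = B ^ (((~((D & C) | C)) ^ B) | (B | (~((D & C) | C))))

B ^ (((~((D & C) | C)) ^ B) | (B | (~((D & C) | C))))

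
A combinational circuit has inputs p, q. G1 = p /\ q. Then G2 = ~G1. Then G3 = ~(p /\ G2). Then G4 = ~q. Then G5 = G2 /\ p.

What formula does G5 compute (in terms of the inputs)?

~(p /\ q) /\ p

G1 = p /\ q
G2 = ~G1 = ~(p /\ q)
G5 = G2 /\ p = ~(p /\ q) /\ p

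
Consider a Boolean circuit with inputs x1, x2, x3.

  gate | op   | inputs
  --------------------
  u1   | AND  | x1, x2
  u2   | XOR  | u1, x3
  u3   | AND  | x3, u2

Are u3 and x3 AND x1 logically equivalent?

u1 = x1 AND x2
u2 = u1 XOR x3 = (x1 AND x2) XOR x3
u3 = x3 AND u2 = x3 AND ((x1 AND x2) XOR x3)
At x1=0, x2=0, x3=1: circuit gives 1, formula gives 0.

No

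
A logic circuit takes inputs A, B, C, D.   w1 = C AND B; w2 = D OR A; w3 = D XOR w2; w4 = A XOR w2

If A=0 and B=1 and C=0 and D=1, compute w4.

1

w2 = 1 OR 0 = 1
w4 = 0 XOR 1 = 1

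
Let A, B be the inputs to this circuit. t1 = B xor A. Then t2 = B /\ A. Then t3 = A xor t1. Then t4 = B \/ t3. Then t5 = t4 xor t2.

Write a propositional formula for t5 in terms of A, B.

(B \/ (A xor (B xor A))) xor (B /\ A)

t1 = B xor A
t2 = B /\ A
t3 = A xor t1 = A xor (B xor A)
t4 = B \/ t3 = B \/ (A xor (B xor A))
t5 = t4 xor t2 = (B \/ (A xor (B xor A))) xor (B /\ A)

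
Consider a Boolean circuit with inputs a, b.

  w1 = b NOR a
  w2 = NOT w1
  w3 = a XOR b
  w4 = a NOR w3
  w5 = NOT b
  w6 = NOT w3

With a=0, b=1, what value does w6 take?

w3 = 0 XOR 1 = 1
w6 = NOT 1 = 0

0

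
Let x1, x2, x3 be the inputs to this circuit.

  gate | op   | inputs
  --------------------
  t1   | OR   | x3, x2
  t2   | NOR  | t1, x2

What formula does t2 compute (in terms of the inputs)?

t1 = x3 OR x2
t2 = t1 NOR x2 = (x3 OR x2) NOR x2

(x3 OR x2) NOR x2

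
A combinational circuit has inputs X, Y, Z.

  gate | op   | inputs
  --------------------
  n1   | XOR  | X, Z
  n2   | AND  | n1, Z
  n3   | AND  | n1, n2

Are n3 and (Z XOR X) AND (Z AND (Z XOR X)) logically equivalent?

Yes

n1 = X XOR Z
n2 = n1 AND Z = (X XOR Z) AND Z
n3 = n1 AND n2 = (X XOR Z) AND ((X XOR Z) AND Z)
At X=0, Y=0, Z=0: circuit gives 0, formula gives 0.
At X=0, Y=0, Z=1: circuit gives 1, formula gives 1.
Agrees on all 8 inputs.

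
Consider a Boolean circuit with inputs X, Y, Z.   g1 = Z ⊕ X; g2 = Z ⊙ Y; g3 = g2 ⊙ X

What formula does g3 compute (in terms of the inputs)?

(Z ⊙ Y) ⊙ X

g2 = Z ⊙ Y
g3 = g2 ⊙ X = (Z ⊙ Y) ⊙ X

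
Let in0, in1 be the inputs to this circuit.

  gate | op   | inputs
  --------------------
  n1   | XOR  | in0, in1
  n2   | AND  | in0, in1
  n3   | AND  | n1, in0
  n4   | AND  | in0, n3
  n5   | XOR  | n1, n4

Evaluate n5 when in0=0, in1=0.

0

n1 = 0 XOR 0 = 0
n3 = 0 AND 0 = 0
n4 = 0 AND 0 = 0
n5 = 0 XOR 0 = 0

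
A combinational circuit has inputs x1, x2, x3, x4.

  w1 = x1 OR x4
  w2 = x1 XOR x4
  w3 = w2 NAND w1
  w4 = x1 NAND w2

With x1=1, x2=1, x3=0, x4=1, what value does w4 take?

w2 = 1 XOR 1 = 0
w4 = 1 NAND 0 = 1

1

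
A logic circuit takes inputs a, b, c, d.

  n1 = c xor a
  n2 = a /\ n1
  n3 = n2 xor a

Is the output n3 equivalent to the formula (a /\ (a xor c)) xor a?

Yes

n1 = c xor a
n2 = a /\ n1 = a /\ (c xor a)
n3 = n2 xor a = (a /\ (c xor a)) xor a
At a=0, b=0, c=0, d=0: circuit gives 0, formula gives 0.
At a=1, b=0, c=1, d=0: circuit gives 1, formula gives 1.
Agrees on all 16 inputs.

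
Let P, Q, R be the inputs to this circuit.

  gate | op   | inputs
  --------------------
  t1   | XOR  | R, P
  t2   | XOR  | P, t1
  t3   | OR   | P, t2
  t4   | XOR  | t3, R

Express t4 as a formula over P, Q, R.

(P OR (P XOR (R XOR P))) XOR R

t1 = R XOR P
t2 = P XOR t1 = P XOR (R XOR P)
t3 = P OR t2 = P OR (P XOR (R XOR P))
t4 = t3 XOR R = (P OR (P XOR (R XOR P))) XOR R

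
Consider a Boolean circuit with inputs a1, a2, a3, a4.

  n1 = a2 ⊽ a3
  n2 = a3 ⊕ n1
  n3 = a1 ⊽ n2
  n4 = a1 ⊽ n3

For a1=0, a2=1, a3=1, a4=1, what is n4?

1

n1 = 1 ⊽ 1 = 0
n2 = 1 ⊕ 0 = 1
n3 = 0 ⊽ 1 = 0
n4 = 0 ⊽ 0 = 1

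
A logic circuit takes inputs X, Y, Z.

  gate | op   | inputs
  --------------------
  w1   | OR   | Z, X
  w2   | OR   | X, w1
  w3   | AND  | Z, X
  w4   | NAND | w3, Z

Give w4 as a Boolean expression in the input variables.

(Z AND X) NAND Z

w3 = Z AND X
w4 = w3 NAND Z = (Z AND X) NAND Z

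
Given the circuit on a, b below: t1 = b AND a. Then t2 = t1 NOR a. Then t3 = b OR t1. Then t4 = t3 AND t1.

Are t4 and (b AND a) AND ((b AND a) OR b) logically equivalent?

Yes

t1 = b AND a
t3 = b OR t1 = b OR (b AND a)
t4 = t3 AND t1 = (b OR (b AND a)) AND (b AND a)
At a=0, b=0: circuit gives 0, formula gives 0.
At a=1, b=1: circuit gives 1, formula gives 1.
Agrees on all 4 inputs.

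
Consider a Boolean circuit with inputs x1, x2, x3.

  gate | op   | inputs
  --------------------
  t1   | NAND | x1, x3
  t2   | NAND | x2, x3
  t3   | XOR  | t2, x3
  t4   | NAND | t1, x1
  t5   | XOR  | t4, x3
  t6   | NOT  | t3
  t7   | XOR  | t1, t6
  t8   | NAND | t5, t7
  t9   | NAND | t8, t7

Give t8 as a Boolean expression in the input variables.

(((x1 NAND x3) NAND x1) XOR x3) NAND ((x1 NAND x3) XOR NOT ((x2 NAND x3) XOR x3))

t1 = x1 NAND x3
t2 = x2 NAND x3
t3 = t2 XOR x3 = (x2 NAND x3) XOR x3
t4 = t1 NAND x1 = (x1 NAND x3) NAND x1
t5 = t4 XOR x3 = ((x1 NAND x3) NAND x1) XOR x3
t6 = NOT t3 = NOT ((x2 NAND x3) XOR x3)
t7 = t1 XOR t6 = (x1 NAND x3) XOR NOT ((x2 NAND x3) XOR x3)
t8 = t5 NAND t7 = (((x1 NAND x3) NAND x1) XOR x3) NAND ((x1 NAND x3) XOR NOT ((x2 NAND x3) XOR x3))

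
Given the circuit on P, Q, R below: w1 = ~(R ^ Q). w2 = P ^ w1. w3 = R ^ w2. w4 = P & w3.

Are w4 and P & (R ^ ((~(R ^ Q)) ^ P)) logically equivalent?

w1 = ~(R ^ Q)
w2 = P ^ w1 = P ^ (~(R ^ Q))
w3 = R ^ w2 = R ^ (P ^ (~(R ^ Q)))
w4 = P & w3 = P & (R ^ (P ^ (~(R ^ Q))))
At P=0, Q=0, R=0: circuit gives 0, formula gives 0.
At P=1, Q=1, R=0: circuit gives 1, formula gives 1.
Agrees on all 8 inputs.

Yes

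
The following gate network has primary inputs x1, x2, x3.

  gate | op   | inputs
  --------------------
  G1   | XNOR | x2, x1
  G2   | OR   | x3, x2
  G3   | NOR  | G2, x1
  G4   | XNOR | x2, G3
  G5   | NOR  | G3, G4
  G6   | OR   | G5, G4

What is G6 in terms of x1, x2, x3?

G2 = x3 OR x2
G3 = G2 NOR x1 = (x3 OR x2) NOR x1
G4 = x2 XNOR G3 = x2 XNOR ((x3 OR x2) NOR x1)
G5 = G3 NOR G4 = ((x3 OR x2) NOR x1) NOR (x2 XNOR ((x3 OR x2) NOR x1))
G6 = G5 OR G4 = (((x3 OR x2) NOR x1) NOR (x2 XNOR ((x3 OR x2) NOR x1))) OR (x2 XNOR ((x3 OR x2) NOR x1))

(((x3 OR x2) NOR x1) NOR (x2 XNOR ((x3 OR x2) NOR x1))) OR (x2 XNOR ((x3 OR x2) NOR x1))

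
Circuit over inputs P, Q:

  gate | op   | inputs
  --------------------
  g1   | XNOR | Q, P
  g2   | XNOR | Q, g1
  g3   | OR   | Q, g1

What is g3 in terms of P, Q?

g1 = Q XNOR P
g3 = Q OR g1 = Q OR (Q XNOR P)

Q OR (Q XNOR P)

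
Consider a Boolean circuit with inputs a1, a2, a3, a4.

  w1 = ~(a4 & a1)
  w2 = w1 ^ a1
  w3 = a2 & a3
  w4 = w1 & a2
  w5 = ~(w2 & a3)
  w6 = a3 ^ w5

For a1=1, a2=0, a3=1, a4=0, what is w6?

0

w1 = ~(0 & 1) = 1
w2 = 1 ^ 1 = 0
w5 = ~(0 & 1) = 1
w6 = 1 ^ 1 = 0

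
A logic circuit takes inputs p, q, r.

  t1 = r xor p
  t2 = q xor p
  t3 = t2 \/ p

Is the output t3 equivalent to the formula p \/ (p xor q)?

Yes

t2 = q xor p
t3 = t2 \/ p = (q xor p) \/ p
At p=0, q=0, r=0: circuit gives 0, formula gives 0.
At p=0, q=1, r=0: circuit gives 1, formula gives 1.
Agrees on all 8 inputs.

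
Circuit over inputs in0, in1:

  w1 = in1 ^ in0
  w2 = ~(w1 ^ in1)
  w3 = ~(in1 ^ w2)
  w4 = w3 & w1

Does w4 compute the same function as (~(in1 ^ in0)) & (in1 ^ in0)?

w1 = in1 ^ in0
w2 = ~(w1 ^ in1) = ~((in1 ^ in0) ^ in1)
w3 = ~(in1 ^ w2) = ~(in1 ^ (~((in1 ^ in0) ^ in1)))
w4 = w3 & w1 = (~(in1 ^ (~((in1 ^ in0) ^ in1)))) & (in1 ^ in0)
At in0=0, in1=1: circuit gives 1, formula gives 0.

No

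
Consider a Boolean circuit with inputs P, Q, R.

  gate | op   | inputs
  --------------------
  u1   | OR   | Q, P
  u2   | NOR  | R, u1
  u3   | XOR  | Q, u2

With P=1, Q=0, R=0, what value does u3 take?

0

u1 = 0 OR 1 = 1
u2 = 0 NOR 1 = 0
u3 = 0 XOR 0 = 0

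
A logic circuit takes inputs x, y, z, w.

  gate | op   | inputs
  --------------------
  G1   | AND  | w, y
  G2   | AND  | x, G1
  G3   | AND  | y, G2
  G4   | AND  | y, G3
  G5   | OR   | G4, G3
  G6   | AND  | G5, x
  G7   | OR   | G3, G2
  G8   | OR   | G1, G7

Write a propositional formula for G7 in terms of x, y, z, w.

(y AND (x AND (w AND y))) OR (x AND (w AND y))

G1 = w AND y
G2 = x AND G1 = x AND (w AND y)
G3 = y AND G2 = y AND (x AND (w AND y))
G7 = G3 OR G2 = (y AND (x AND (w AND y))) OR (x AND (w AND y))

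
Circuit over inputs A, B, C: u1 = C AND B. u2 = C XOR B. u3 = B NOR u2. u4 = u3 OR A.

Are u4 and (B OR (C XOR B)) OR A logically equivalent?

No

u2 = C XOR B
u3 = B NOR u2 = B NOR (C XOR B)
u4 = u3 OR A = (B NOR (C XOR B)) OR A
At A=0, B=0, C=0: circuit gives 1, formula gives 0.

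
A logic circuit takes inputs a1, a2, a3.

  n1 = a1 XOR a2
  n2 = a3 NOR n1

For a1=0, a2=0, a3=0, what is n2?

n1 = 0 XOR 0 = 0
n2 = 0 NOR 0 = 1

1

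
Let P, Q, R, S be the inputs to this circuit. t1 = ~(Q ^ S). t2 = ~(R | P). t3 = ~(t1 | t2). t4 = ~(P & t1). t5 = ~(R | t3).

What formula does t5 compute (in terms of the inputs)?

~(R | (~((~(Q ^ S)) | (~(R | P)))))

t1 = ~(Q ^ S)
t2 = ~(R | P)
t3 = ~(t1 | t2) = ~((~(Q ^ S)) | (~(R | P)))
t5 = ~(R | t3) = ~(R | (~((~(Q ^ S)) | (~(R | P)))))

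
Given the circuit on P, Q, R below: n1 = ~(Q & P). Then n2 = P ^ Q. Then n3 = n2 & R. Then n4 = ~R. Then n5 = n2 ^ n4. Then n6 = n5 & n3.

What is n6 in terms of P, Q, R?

((P ^ Q) ^ ~R) & ((P ^ Q) & R)

n2 = P ^ Q
n3 = n2 & R = (P ^ Q) & R
n4 = ~R
n5 = n2 ^ n4 = (P ^ Q) ^ ~R
n6 = n5 & n3 = ((P ^ Q) ^ ~R) & ((P ^ Q) & R)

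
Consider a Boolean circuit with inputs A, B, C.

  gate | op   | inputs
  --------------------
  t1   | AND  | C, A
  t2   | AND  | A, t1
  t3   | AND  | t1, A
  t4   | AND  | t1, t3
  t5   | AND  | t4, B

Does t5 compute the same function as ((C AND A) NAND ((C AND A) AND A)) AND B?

No

t1 = C AND A
t3 = t1 AND A = (C AND A) AND A
t4 = t1 AND t3 = (C AND A) AND ((C AND A) AND A)
t5 = t4 AND B = ((C AND A) AND ((C AND A) AND A)) AND B
At A=0, B=1, C=0: circuit gives 0, formula gives 1.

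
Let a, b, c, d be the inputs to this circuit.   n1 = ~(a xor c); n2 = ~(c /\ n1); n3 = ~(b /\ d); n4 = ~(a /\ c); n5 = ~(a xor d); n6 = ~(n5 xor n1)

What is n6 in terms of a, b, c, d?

n1 = ~(a xor c)
n5 = ~(a xor d)
n6 = ~(n5 xor n1) = ~((~(a xor d)) xor (~(a xor c)))

~((~(a xor d)) xor (~(a xor c)))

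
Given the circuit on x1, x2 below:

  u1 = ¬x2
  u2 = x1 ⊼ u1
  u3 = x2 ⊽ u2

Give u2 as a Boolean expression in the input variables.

u1 = ¬x2
u2 = x1 ⊼ u1 = x1 ⊼ ¬x2

x1 ⊼ ¬x2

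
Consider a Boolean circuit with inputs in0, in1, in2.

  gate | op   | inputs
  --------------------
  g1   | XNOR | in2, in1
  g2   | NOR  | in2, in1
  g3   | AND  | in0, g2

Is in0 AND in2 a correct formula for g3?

g2 = in2 NOR in1
g3 = in0 AND g2 = in0 AND (in2 NOR in1)
At in0=1, in1=0, in2=0: circuit gives 1, formula gives 0.

No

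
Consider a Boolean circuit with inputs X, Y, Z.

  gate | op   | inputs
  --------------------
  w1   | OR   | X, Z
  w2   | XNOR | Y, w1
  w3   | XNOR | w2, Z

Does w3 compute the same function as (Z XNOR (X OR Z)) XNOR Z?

w1 = X OR Z
w2 = Y XNOR w1 = Y XNOR (X OR Z)
w3 = w2 XNOR Z = (Y XNOR (X OR Z)) XNOR Z
At X=0, Y=0, Z=1: circuit gives 0, formula gives 1.

No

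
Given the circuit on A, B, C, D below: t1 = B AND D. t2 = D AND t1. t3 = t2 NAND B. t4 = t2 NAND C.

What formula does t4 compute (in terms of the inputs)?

t1 = B AND D
t2 = D AND t1 = D AND (B AND D)
t4 = t2 NAND C = (D AND (B AND D)) NAND C

(D AND (B AND D)) NAND C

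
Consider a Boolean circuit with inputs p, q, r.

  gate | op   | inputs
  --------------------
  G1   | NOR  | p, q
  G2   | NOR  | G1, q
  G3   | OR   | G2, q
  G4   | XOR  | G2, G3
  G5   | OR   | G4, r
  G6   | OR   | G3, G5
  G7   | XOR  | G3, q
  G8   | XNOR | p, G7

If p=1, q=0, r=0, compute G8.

G1 = 1 NOR 0 = 0
G2 = 0 NOR 0 = 1
G3 = 1 OR 0 = 1
G7 = 1 XOR 0 = 1
G8 = 1 XNOR 1 = 1

1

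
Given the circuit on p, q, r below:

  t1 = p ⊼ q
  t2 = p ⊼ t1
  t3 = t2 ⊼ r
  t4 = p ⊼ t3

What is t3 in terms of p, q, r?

t1 = p ⊼ q
t2 = p ⊼ t1 = p ⊼ (p ⊼ q)
t3 = t2 ⊼ r = (p ⊼ (p ⊼ q)) ⊼ r

(p ⊼ (p ⊼ q)) ⊼ r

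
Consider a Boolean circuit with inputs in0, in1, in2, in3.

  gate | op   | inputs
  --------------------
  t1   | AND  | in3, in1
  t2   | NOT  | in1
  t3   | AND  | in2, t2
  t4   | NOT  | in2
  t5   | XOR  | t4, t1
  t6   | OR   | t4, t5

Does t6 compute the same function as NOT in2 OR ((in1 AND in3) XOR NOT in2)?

Yes

t1 = in3 AND in1
t4 = NOT in2
t5 = t4 XOR t1 = NOT in2 XOR (in3 AND in1)
t6 = t4 OR t5 = NOT in2 OR (NOT in2 XOR (in3 AND in1))
At in0=0, in1=0, in2=1, in3=0: circuit gives 0, formula gives 0.
At in0=0, in1=0, in2=0, in3=0: circuit gives 1, formula gives 1.
Agrees on all 16 inputs.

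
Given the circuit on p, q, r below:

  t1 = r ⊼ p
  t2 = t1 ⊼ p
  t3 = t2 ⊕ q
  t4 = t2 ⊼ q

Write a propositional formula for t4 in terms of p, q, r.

((r ⊼ p) ⊼ p) ⊼ q

t1 = r ⊼ p
t2 = t1 ⊼ p = (r ⊼ p) ⊼ p
t4 = t2 ⊼ q = ((r ⊼ p) ⊼ p) ⊼ q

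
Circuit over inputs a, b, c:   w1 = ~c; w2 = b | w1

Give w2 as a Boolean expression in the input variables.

b | ~c

w1 = ~c
w2 = b | w1 = b | ~c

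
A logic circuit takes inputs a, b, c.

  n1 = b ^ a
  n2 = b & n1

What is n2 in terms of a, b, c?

n1 = b ^ a
n2 = b & n1 = b & (b ^ a)

b & (b ^ a)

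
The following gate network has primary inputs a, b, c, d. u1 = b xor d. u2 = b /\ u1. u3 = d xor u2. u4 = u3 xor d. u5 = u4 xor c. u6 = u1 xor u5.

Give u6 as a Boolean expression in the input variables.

u1 = b xor d
u2 = b /\ u1 = b /\ (b xor d)
u3 = d xor u2 = d xor (b /\ (b xor d))
u4 = u3 xor d = (d xor (b /\ (b xor d))) xor d
u5 = u4 xor c = ((d xor (b /\ (b xor d))) xor d) xor c
u6 = u1 xor u5 = (b xor d) xor (((d xor (b /\ (b xor d))) xor d) xor c)

(b xor d) xor (((d xor (b /\ (b xor d))) xor d) xor c)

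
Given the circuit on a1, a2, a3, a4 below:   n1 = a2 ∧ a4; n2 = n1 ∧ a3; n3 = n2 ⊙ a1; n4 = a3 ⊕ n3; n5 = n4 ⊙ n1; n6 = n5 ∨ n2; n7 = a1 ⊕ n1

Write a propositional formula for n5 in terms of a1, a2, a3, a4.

n1 = a2 ∧ a4
n2 = n1 ∧ a3 = (a2 ∧ a4) ∧ a3
n3 = n2 ⊙ a1 = ((a2 ∧ a4) ∧ a3) ⊙ a1
n4 = a3 ⊕ n3 = a3 ⊕ (((a2 ∧ a4) ∧ a3) ⊙ a1)
n5 = n4 ⊙ n1 = (a3 ⊕ (((a2 ∧ a4) ∧ a3) ⊙ a1)) ⊙ (a2 ∧ a4)

(a3 ⊕ (((a2 ∧ a4) ∧ a3) ⊙ a1)) ⊙ (a2 ∧ a4)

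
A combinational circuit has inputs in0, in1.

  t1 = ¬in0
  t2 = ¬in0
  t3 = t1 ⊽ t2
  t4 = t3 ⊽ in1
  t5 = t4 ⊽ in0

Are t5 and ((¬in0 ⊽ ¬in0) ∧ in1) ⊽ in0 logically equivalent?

No

t1 = ¬in0
t2 = ¬in0
t3 = t1 ⊽ t2 = ¬in0 ⊽ ¬in0
t4 = t3 ⊽ in1 = (¬in0 ⊽ ¬in0) ⊽ in1
t5 = t4 ⊽ in0 = ((¬in0 ⊽ ¬in0) ⊽ in1) ⊽ in0
At in0=0, in1=0: circuit gives 0, formula gives 1.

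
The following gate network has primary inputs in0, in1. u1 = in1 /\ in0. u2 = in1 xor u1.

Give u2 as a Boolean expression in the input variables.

in1 xor (in1 /\ in0)

u1 = in1 /\ in0
u2 = in1 xor u1 = in1 xor (in1 /\ in0)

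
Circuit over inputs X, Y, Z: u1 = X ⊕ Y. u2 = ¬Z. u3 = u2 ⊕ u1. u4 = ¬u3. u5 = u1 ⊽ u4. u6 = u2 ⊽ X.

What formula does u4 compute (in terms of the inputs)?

¬(¬Z ⊕ (X ⊕ Y))

u1 = X ⊕ Y
u2 = ¬Z
u3 = u2 ⊕ u1 = ¬Z ⊕ (X ⊕ Y)
u4 = ¬u3 = ¬(¬Z ⊕ (X ⊕ Y))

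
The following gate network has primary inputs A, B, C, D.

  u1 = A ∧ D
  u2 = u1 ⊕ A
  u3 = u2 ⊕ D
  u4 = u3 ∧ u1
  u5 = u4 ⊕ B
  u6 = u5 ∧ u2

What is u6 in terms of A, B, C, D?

u1 = A ∧ D
u2 = u1 ⊕ A = (A ∧ D) ⊕ A
u3 = u2 ⊕ D = ((A ∧ D) ⊕ A) ⊕ D
u4 = u3 ∧ u1 = (((A ∧ D) ⊕ A) ⊕ D) ∧ (A ∧ D)
u5 = u4 ⊕ B = ((((A ∧ D) ⊕ A) ⊕ D) ∧ (A ∧ D)) ⊕ B
u6 = u5 ∧ u2 = (((((A ∧ D) ⊕ A) ⊕ D) ∧ (A ∧ D)) ⊕ B) ∧ ((A ∧ D) ⊕ A)

(((((A ∧ D) ⊕ A) ⊕ D) ∧ (A ∧ D)) ⊕ B) ∧ ((A ∧ D) ⊕ A)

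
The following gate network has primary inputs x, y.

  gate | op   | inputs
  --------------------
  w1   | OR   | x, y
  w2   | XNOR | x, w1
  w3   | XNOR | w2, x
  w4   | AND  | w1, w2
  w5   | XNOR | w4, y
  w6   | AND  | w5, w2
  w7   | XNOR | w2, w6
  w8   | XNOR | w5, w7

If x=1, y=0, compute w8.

w1 = 1 OR 0 = 1
w2 = 1 XNOR 1 = 1
w4 = 1 AND 1 = 1
w5 = 1 XNOR 0 = 0
w6 = 0 AND 1 = 0
w7 = 1 XNOR 0 = 0
w8 = 0 XNOR 0 = 1

1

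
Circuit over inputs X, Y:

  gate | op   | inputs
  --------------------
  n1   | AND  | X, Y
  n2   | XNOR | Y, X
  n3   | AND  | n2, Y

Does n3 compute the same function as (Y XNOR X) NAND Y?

No

n2 = Y XNOR X
n3 = n2 AND Y = (Y XNOR X) AND Y
At X=0, Y=0: circuit gives 0, formula gives 1.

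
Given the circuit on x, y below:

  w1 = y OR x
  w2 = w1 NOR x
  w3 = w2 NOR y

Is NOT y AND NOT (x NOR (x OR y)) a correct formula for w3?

w1 = y OR x
w2 = w1 NOR x = (y OR x) NOR x
w3 = w2 NOR y = ((y OR x) NOR x) NOR y
At x=0, y=0: circuit gives 0, formula gives 0.
At x=1, y=0: circuit gives 1, formula gives 1.
Agrees on all 4 inputs.

Yes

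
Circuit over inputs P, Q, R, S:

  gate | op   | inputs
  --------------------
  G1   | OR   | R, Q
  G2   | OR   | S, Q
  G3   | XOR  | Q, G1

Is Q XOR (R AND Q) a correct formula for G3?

G1 = R OR Q
G3 = Q XOR G1 = Q XOR (R OR Q)
At P=0, Q=0, R=1, S=0: circuit gives 1, formula gives 0.

No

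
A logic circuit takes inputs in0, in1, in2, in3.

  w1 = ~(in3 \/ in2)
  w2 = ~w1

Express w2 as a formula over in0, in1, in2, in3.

~(~(in3 \/ in2))

w1 = ~(in3 \/ in2)
w2 = ~w1 = ~(~(in3 \/ in2))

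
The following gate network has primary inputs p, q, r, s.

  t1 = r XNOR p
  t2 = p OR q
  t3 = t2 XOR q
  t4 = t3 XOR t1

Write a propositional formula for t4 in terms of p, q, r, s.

((p OR q) XOR q) XOR (r XNOR p)

t1 = r XNOR p
t2 = p OR q
t3 = t2 XOR q = (p OR q) XOR q
t4 = t3 XOR t1 = ((p OR q) XOR q) XOR (r XNOR p)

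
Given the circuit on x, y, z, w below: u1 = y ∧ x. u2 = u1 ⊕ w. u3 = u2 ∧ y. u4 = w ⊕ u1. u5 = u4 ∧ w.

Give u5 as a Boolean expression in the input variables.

(w ⊕ (y ∧ x)) ∧ w

u1 = y ∧ x
u4 = w ⊕ u1 = w ⊕ (y ∧ x)
u5 = u4 ∧ w = (w ⊕ (y ∧ x)) ∧ w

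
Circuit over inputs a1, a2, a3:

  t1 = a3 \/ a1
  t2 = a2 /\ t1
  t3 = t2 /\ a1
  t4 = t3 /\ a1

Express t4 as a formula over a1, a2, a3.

t1 = a3 \/ a1
t2 = a2 /\ t1 = a2 /\ (a3 \/ a1)
t3 = t2 /\ a1 = (a2 /\ (a3 \/ a1)) /\ a1
t4 = t3 /\ a1 = ((a2 /\ (a3 \/ a1)) /\ a1) /\ a1

((a2 /\ (a3 \/ a1)) /\ a1) /\ a1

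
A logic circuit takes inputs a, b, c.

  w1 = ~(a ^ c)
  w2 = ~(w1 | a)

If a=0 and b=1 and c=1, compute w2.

w1 = ~(0 ^ 1) = 0
w2 = ~(0 | 0) = 1

1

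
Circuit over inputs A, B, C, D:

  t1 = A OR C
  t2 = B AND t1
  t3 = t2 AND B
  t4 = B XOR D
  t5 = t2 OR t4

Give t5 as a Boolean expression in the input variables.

t1 = A OR C
t2 = B AND t1 = B AND (A OR C)
t4 = B XOR D
t5 = t2 OR t4 = (B AND (A OR C)) OR (B XOR D)

(B AND (A OR C)) OR (B XOR D)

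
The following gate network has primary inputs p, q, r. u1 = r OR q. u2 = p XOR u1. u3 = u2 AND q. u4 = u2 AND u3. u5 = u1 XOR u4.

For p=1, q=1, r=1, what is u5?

u1 = 1 OR 1 = 1
u2 = 1 XOR 1 = 0
u3 = 0 AND 1 = 0
u4 = 0 AND 0 = 0
u5 = 1 XOR 0 = 1

1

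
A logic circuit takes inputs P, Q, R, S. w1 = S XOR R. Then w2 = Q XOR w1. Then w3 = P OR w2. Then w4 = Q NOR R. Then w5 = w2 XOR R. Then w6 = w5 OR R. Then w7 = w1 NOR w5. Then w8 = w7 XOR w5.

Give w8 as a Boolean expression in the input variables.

((S XOR R) NOR ((Q XOR (S XOR R)) XOR R)) XOR ((Q XOR (S XOR R)) XOR R)

w1 = S XOR R
w2 = Q XOR w1 = Q XOR (S XOR R)
w5 = w2 XOR R = (Q XOR (S XOR R)) XOR R
w7 = w1 NOR w5 = (S XOR R) NOR ((Q XOR (S XOR R)) XOR R)
w8 = w7 XOR w5 = ((S XOR R) NOR ((Q XOR (S XOR R)) XOR R)) XOR ((Q XOR (S XOR R)) XOR R)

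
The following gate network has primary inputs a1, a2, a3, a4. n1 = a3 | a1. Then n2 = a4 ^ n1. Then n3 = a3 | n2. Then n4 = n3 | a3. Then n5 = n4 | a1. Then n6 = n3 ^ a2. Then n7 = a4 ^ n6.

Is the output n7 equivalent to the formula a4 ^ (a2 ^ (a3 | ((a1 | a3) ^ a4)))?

n1 = a3 | a1
n2 = a4 ^ n1 = a4 ^ (a3 | a1)
n3 = a3 | n2 = a3 | (a4 ^ (a3 | a1))
n6 = n3 ^ a2 = (a3 | (a4 ^ (a3 | a1))) ^ a2
n7 = a4 ^ n6 = a4 ^ ((a3 | (a4 ^ (a3 | a1))) ^ a2)
At a1=0, a2=0, a3=0, a4=0: circuit gives 0, formula gives 0.
At a1=0, a2=0, a3=1, a4=0: circuit gives 1, formula gives 1.
Agrees on all 16 inputs.

Yes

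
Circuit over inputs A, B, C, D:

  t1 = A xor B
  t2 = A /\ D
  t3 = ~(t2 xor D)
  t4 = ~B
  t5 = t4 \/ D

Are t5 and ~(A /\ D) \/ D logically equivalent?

t4 = ~B
t5 = t4 \/ D = ~B \/ D
At A=0, B=1, C=0, D=0: circuit gives 0, formula gives 1.

No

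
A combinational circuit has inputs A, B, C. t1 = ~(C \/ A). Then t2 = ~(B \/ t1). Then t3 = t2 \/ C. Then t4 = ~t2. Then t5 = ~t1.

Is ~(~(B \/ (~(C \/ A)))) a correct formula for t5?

t1 = ~(C \/ A)
t5 = ~t1 = ~(~(C \/ A))
At A=0, B=0, C=0: circuit gives 0, formula gives 1.

No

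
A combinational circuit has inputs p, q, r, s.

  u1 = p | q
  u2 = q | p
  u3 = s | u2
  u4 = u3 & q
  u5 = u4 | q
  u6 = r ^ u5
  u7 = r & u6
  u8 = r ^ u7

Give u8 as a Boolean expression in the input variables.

r ^ (r & (r ^ (((s | (q | p)) & q) | q)))

u2 = q | p
u3 = s | u2 = s | (q | p)
u4 = u3 & q = (s | (q | p)) & q
u5 = u4 | q = ((s | (q | p)) & q) | q
u6 = r ^ u5 = r ^ (((s | (q | p)) & q) | q)
u7 = r & u6 = r & (r ^ (((s | (q | p)) & q) | q))
u8 = r ^ u7 = r ^ (r & (r ^ (((s | (q | p)) & q) | q)))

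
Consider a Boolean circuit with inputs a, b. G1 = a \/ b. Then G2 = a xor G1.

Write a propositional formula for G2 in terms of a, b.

a xor (a \/ b)

G1 = a \/ b
G2 = a xor G1 = a xor (a \/ b)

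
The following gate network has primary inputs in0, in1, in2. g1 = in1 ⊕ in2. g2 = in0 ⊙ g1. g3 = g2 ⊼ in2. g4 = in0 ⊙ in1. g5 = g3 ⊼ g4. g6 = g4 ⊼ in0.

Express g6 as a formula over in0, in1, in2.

(in0 ⊙ in1) ⊼ in0

g4 = in0 ⊙ in1
g6 = g4 ⊼ in0 = (in0 ⊙ in1) ⊼ in0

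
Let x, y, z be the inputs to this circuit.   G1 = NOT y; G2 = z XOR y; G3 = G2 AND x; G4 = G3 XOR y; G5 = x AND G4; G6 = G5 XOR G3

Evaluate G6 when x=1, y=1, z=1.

1

G2 = 1 XOR 1 = 0
G3 = 0 AND 1 = 0
G4 = 0 XOR 1 = 1
G5 = 1 AND 1 = 1
G6 = 1 XOR 0 = 1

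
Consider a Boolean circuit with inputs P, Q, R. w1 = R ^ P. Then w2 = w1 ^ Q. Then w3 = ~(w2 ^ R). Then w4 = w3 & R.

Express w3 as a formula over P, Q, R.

w1 = R ^ P
w2 = w1 ^ Q = (R ^ P) ^ Q
w3 = ~(w2 ^ R) = ~(((R ^ P) ^ Q) ^ R)

~(((R ^ P) ^ Q) ^ R)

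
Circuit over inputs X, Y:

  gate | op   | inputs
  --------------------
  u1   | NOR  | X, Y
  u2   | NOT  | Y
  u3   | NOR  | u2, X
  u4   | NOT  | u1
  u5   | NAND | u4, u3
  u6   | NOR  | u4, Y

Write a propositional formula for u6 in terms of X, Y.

NOT (X NOR Y) NOR Y

u1 = X NOR Y
u4 = NOT u1 = NOT (X NOR Y)
u6 = u4 NOR Y = NOT (X NOR Y) NOR Y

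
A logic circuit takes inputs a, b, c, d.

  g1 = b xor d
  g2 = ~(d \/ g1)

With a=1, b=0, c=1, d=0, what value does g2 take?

g1 = 0 xor 0 = 0
g2 = ~(0 \/ 0) = 1

1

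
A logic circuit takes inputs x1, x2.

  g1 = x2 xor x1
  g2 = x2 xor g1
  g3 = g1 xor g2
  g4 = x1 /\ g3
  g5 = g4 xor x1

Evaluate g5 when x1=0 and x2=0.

0

g1 = 0 xor 0 = 0
g2 = 0 xor 0 = 0
g3 = 0 xor 0 = 0
g4 = 0 /\ 0 = 0
g5 = 0 xor 0 = 0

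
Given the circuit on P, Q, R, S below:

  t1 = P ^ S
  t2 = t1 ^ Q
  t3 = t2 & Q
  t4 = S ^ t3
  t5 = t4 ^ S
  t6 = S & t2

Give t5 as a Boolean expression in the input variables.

(S ^ (((P ^ S) ^ Q) & Q)) ^ S

t1 = P ^ S
t2 = t1 ^ Q = (P ^ S) ^ Q
t3 = t2 & Q = ((P ^ S) ^ Q) & Q
t4 = S ^ t3 = S ^ (((P ^ S) ^ Q) & Q)
t5 = t4 ^ S = (S ^ (((P ^ S) ^ Q) & Q)) ^ S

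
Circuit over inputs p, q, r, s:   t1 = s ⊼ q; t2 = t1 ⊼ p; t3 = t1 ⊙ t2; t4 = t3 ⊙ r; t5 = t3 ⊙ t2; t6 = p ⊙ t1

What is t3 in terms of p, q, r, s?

t1 = s ⊼ q
t2 = t1 ⊼ p = (s ⊼ q) ⊼ p
t3 = t1 ⊙ t2 = (s ⊼ q) ⊙ ((s ⊼ q) ⊼ p)

(s ⊼ q) ⊙ ((s ⊼ q) ⊼ p)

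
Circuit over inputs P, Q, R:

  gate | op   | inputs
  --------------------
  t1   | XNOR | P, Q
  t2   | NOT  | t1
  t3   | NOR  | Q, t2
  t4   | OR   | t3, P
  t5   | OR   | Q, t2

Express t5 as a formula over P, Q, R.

Q OR NOT (P XNOR Q)

t1 = P XNOR Q
t2 = NOT t1 = NOT (P XNOR Q)
t5 = Q OR t2 = Q OR NOT (P XNOR Q)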